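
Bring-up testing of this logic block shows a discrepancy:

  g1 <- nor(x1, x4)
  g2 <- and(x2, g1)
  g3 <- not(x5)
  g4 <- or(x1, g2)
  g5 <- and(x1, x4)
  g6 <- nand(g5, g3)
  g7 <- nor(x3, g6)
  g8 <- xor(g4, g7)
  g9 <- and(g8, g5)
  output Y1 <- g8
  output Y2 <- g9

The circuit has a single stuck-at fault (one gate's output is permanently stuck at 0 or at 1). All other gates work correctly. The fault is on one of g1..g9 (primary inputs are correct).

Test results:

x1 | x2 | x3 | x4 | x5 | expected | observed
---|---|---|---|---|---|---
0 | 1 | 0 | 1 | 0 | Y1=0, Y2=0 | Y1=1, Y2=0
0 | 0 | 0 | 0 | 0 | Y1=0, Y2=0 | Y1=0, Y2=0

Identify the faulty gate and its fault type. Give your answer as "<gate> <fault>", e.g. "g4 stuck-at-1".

g1 stuck-at-1

Fault-free values for test 1 (x1=0, x2=1, x3=0, x4=1, x5=0): g1=0, g2=0, g3=1, g4=0, g5=0, g6=1, g7=0, g8=0, g9=0, giving Y1=0, Y2=0. Observed Y1=1, Y2=0.
Test 1: faults giving observed Y1=1, Y2=0 are {g1 stuck-at-1, g2 stuck-at-1, g4 stuck-at-1, g6 stuck-at-0, g7 stuck-at-1, g8 stuck-at-1}.
Test 2 (x1=0, x2=0, x3=0, x4=0, x5=0): fault-free g1=1, g2=0, g3=1, g4=0, g5=0, g6=1, g7=0, g8=0, g9=0 → Y1=0, Y2=0; observed Y1=0, Y2=0. Eliminates g2 stuck-at-1, g4 stuck-at-1, g6 stuck-at-0, g7 stuck-at-1, g8 stuck-at-1.
Only g1 stuck-at-1 is consistent with every test.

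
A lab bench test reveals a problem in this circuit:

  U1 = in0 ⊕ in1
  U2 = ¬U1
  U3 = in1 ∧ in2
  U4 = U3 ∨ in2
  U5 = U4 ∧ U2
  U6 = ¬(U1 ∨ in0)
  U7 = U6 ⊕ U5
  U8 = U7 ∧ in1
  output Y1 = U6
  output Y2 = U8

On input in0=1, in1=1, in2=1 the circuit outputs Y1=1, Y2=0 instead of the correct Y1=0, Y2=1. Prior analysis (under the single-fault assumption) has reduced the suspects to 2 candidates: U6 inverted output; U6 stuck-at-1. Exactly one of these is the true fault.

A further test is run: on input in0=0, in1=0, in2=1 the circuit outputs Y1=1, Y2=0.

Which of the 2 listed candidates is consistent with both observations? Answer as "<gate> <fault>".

Evaluate each candidate on input in0=0, in1=0, in2=1:
  U6 inverted output: U1=0, U2=1, U3=0, U4=1, U5=1, U6=0 [inverted output], U7=1, U8=0 → Y1=0, Y2=0 — eliminated
  U6 stuck-at-1: U1=0, U2=1, U3=0, U4=1, U5=1, U6=1 [stuck-at-1], U7=0, U8=0 → Y1=1, Y2=0 — matches
Only U6 stuck-at-1 reproduces the observed Y1=1, Y2=0.

U6 stuck-at-1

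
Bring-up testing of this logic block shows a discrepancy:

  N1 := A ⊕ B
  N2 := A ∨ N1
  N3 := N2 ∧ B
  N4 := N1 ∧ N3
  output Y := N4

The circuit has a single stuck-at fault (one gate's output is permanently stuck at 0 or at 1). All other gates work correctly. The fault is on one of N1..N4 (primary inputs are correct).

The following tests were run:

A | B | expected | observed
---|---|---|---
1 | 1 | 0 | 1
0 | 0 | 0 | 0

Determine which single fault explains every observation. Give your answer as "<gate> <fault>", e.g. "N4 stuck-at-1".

N1 stuck-at-1

Fault-free values for test 1 (A=1, B=1): N1=0, N2=1, N3=1, N4=0, giving Y=0. Observed 1.
Test 1: faults giving observed 1 are {N1 stuck-at-1, N4 stuck-at-1}.
Test 2 (A=0, B=0): fault-free N1=0, N2=0, N3=0, N4=0 → 0; observed 0. Eliminates N4 stuck-at-1.
Only N1 stuck-at-1 is consistent with every test.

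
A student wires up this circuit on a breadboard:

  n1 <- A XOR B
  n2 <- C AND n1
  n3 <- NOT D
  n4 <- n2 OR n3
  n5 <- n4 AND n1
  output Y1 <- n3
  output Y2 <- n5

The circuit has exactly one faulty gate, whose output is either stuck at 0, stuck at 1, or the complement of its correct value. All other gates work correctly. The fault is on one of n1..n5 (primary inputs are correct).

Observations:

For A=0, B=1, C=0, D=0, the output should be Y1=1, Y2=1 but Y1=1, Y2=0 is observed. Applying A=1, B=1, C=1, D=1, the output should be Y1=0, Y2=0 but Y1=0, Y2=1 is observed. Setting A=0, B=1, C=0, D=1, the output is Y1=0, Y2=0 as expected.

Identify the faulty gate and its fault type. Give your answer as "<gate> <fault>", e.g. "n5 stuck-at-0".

Fault-free values for test 1 (A=0, B=1, C=0, D=0): n1=1, n2=0, n3=1, n4=1, n5=1, giving Y1=1, Y2=1. Observed Y1=1, Y2=0.
Test 1: faults giving observed Y1=1, Y2=0 are {n1 stuck-at-0, n1 inverted output, n4 stuck-at-0, n4 inverted output, n5 stuck-at-0, n5 inverted output}.
Test 2 (A=1, B=1, C=1, D=1): fault-free n1=0, n2=0, n3=0, n4=0, n5=0 → Y1=0, Y2=0; observed Y1=0, Y2=1. Eliminates n1 stuck-at-0, n4 stuck-at-0, n4 inverted output, n5 stuck-at-0.
Test 3 (A=0, B=1, C=0, D=1): fault-free n1=1, n2=0, n3=0, n4=0, n5=0 → Y1=0, Y2=0; observed Y1=0, Y2=0. Eliminates n5 inverted output.
Only n1 inverted output is consistent with every test.

n1 inverted output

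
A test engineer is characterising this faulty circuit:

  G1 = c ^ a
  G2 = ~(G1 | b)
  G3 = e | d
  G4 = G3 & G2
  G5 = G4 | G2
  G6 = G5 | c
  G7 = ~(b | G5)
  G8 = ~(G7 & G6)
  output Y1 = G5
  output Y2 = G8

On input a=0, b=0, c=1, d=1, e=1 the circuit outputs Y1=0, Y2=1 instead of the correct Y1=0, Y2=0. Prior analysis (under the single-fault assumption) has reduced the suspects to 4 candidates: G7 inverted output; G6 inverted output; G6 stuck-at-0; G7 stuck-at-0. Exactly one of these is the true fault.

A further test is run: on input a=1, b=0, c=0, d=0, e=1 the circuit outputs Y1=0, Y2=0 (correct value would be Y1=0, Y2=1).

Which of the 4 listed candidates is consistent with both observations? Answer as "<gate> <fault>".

G6 inverted output

Evaluate each candidate on input a=1, b=0, c=0, d=0, e=1:
  G7 inverted output: G1=1, G2=0, G3=1, G4=0, G5=0, G6=0, G7=0 [inverted output], G8=1 → Y1=0, Y2=1 — eliminated
  G6 inverted output: G1=1, G2=0, G3=1, G4=0, G5=0, G6=1 [inverted output], G7=1, G8=0 → Y1=0, Y2=0 — matches
  G6 stuck-at-0: G1=1, G2=0, G3=1, G4=0, G5=0, G6=0 [stuck-at-0], G7=1, G8=1 → Y1=0, Y2=1 — eliminated
  G7 stuck-at-0: G1=1, G2=0, G3=1, G4=0, G5=0, G6=0, G7=0 [stuck-at-0], G8=1 → Y1=0, Y2=1 — eliminated
Only G6 inverted output reproduces the observed Y1=0, Y2=0.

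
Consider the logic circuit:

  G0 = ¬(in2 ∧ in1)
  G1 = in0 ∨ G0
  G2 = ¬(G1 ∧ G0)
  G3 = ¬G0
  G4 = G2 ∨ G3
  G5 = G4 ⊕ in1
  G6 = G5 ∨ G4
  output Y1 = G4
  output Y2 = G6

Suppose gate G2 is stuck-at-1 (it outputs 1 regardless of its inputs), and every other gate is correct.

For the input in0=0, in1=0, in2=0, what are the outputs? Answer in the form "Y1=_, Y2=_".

Y1=1, Y2=1

Propagate with G2 forced: G0=1, G1=1, G2=1 [stuck-at-1], G3=0, G4=1, G5=1, G6=1.
So the outputs are Y1=1, Y2=1. (Without the fault they would be Y1=0, Y2=0.)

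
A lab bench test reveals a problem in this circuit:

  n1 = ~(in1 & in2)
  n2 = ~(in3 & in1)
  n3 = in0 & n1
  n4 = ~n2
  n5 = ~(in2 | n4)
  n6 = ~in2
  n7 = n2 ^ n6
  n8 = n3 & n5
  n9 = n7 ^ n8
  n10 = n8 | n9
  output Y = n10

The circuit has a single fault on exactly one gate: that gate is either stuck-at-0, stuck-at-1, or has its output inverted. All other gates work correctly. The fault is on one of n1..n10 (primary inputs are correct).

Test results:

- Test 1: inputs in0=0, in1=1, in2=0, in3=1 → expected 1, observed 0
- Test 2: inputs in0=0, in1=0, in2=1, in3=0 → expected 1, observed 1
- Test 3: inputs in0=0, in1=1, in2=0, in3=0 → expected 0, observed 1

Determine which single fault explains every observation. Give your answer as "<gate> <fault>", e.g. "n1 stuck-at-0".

Fault-free values for test 1 (in0=0, in1=1, in2=0, in3=1): n1=1, n2=0, n3=0, n4=1, n5=0, n6=1, n7=1, n8=0, n9=1, n10=1, giving Y=1. Observed 0.
Test 1: faults giving observed 0 are {n2 stuck-at-1, n2 inverted output, n6 stuck-at-0, n6 inverted output, n7 stuck-at-0, n7 inverted output, n9 stuck-at-0, n9 inverted output, n10 stuck-at-0, n10 inverted output}.
Test 2 (in0=0, in1=0, in2=1, in3=0): fault-free n1=1, n2=1, n3=0, n4=0, n5=0, n6=0, n7=1, n8=0, n9=1, n10=1 → 1; observed 1. Eliminates n2 inverted output, n6 inverted output, n7 stuck-at-0, n7 inverted output, n9 stuck-at-0, n9 inverted output, n10 stuck-at-0, n10 inverted output.
Test 3 (in0=0, in1=1, in2=0, in3=0): fault-free n1=1, n2=1, n3=0, n4=0, n5=1, n6=1, n7=0, n8=0, n9=0, n10=0 → 0; observed 1. Eliminates n2 stuck-at-1.
Only n6 stuck-at-0 is consistent with every test.

n6 stuck-at-0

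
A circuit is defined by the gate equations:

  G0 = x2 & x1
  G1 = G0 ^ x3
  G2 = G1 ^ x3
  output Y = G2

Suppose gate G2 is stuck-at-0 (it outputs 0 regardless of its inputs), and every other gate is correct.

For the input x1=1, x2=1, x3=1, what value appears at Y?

Propagate with G2 forced: G0=1, G1=0, G2=0 [stuck-at-0].
So Y = 0. (Without the fault it would be 1.)

0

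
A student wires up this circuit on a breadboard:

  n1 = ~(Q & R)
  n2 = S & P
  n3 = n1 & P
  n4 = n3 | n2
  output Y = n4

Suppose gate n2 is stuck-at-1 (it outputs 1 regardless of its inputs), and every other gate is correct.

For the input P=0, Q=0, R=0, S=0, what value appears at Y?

Propagate with n2 forced: n1=1, n2=1 [stuck-at-1], n3=0, n4=1.
So Y = 1. (Without the fault it would be 0.)

1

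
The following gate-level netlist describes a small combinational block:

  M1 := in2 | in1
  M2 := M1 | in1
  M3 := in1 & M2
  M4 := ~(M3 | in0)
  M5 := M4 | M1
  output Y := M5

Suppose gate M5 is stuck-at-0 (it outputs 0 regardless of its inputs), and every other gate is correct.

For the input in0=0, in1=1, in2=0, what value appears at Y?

Propagate with M5 forced: M1=1, M2=1, M3=1, M4=0, M5=0 [stuck-at-0].
So Y = 0. (Without the fault it would be 1.)

0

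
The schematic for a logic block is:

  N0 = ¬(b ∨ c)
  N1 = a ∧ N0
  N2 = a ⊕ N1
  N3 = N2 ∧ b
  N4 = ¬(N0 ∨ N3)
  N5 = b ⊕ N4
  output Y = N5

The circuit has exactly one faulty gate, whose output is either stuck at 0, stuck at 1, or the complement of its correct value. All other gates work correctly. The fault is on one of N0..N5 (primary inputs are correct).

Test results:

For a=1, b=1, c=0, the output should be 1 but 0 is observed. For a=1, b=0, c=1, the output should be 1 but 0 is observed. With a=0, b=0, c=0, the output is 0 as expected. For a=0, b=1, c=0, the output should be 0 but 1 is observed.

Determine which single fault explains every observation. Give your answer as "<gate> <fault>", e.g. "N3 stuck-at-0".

Fault-free values for test 1 (a=1, b=1, c=0): N0=0, N1=0, N2=1, N3=1, N4=0, N5=1, giving Y=1. Observed 0.
Test 1: faults giving observed 0 are {N1 stuck-at-1, N1 inverted output, N2 stuck-at-0, N2 inverted output, N3 stuck-at-0, N3 inverted output, N4 stuck-at-1, N4 inverted output, N5 stuck-at-0, N5 inverted output}.
Test 2 (a=1, b=0, c=1): fault-free N0=0, N1=0, N2=1, N3=0, N4=1, N5=1 → 1; observed 0. Eliminates N1 stuck-at-1, N1 inverted output, N2 stuck-at-0, N2 inverted output, N3 stuck-at-0, N4 stuck-at-1.
Test 3 (a=0, b=0, c=0): fault-free N0=1, N1=0, N2=0, N3=0, N4=0, N5=0 → 0; observed 0. Eliminates N4 inverted output, N5 inverted output.
Test 4 (a=0, b=1, c=0): fault-free N0=0, N1=0, N2=0, N3=0, N4=1, N5=0 → 0; observed 1. Eliminates N5 stuck-at-0.
Only N3 inverted output is consistent with every test.

N3 inverted output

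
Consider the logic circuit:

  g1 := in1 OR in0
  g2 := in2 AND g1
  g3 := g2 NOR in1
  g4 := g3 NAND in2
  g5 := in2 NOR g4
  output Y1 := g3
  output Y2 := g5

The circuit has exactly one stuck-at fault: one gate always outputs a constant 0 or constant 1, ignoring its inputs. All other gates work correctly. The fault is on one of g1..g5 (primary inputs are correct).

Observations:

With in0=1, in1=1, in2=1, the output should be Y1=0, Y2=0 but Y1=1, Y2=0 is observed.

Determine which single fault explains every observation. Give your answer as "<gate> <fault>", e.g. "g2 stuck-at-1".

g3 stuck-at-1

Fault-free values for test 1 (in0=1, in1=1, in2=1): g1=1, g2=1, g3=0, g4=1, g5=0, giving Y1=0, Y2=0. Observed Y1=1, Y2=0.
Test 1: faults giving observed Y1=1, Y2=0 are {g3 stuck-at-1}.
Only g3 stuck-at-1 is consistent with every test.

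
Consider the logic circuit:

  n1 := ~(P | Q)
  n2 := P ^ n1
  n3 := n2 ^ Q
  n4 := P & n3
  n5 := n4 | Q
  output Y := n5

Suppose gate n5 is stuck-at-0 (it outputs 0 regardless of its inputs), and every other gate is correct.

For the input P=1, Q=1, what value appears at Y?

0

Propagate with n5 forced: n1=0, n2=1, n3=0, n4=0, n5=0 [stuck-at-0].
So Y = 0. (Without the fault it would be 1.)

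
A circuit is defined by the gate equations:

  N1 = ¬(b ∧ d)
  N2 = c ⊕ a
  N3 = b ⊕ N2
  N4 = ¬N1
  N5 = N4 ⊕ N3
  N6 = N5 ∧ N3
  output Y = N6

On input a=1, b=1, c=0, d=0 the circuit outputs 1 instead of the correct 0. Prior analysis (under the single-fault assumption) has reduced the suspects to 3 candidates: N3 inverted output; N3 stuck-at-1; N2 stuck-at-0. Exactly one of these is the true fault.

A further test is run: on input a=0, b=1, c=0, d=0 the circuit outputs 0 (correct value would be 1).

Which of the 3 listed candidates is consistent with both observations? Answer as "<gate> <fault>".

Evaluate each candidate on input a=0, b=1, c=0, d=0:
  N3 inverted output: N1=1, N2=0, N3=0 [inverted output], N4=0, N5=0, N6=0 → 0 — matches
  N3 stuck-at-1: N1=1, N2=0, N3=1 [stuck-at-1], N4=0, N5=1, N6=1 → 1 — eliminated
  N2 stuck-at-0: N1=1, N2=0 [stuck-at-0], N3=1, N4=0, N5=1, N6=1 → 1 — eliminated
Only N3 inverted output reproduces the observed 0.

N3 inverted output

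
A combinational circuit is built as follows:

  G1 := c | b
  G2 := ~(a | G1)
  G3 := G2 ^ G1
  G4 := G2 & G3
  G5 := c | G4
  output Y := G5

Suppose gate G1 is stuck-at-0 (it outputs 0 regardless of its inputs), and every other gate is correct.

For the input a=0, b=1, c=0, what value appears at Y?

1

Propagate with G1 forced: G1=0 [stuck-at-0], G2=1, G3=1, G4=1, G5=1.
So Y = 1. (Without the fault it would be 0.)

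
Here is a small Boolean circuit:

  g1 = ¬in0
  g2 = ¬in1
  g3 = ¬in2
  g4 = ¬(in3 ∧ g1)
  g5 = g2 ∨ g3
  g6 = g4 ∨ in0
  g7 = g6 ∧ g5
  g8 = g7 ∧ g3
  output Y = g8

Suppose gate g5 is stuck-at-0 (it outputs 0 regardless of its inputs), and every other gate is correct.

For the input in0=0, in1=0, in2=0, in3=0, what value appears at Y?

Propagate with g5 forced: g1=1, g2=1, g3=1, g4=1, g5=0 [stuck-at-0], g6=1, g7=0, g8=0.
So Y = 0. (Without the fault it would be 1.)

0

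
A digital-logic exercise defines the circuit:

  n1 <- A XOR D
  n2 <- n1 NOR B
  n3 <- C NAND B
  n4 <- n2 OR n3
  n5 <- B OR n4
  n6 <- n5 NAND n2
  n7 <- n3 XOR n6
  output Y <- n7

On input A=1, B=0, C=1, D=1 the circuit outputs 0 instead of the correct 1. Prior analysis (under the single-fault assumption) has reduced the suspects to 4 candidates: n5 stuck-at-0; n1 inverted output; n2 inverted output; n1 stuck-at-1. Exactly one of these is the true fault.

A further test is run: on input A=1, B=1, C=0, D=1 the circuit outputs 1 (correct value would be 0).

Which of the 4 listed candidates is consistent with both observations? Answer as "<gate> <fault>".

n2 inverted output

Evaluate each candidate on input A=1, B=1, C=0, D=1:
  n5 stuck-at-0: n1=0, n2=0, n3=1, n4=1, n5=0 [stuck-at-0], n6=1, n7=0 → 0 — eliminated
  n1 inverted output: n1=1 [inverted output], n2=0, n3=1, n4=1, n5=1, n6=1, n7=0 → 0 — eliminated
  n2 inverted output: n1=0, n2=1 [inverted output], n3=1, n4=1, n5=1, n6=0, n7=1 → 1 — matches
  n1 stuck-at-1: n1=1 [stuck-at-1], n2=0, n3=1, n4=1, n5=1, n6=1, n7=0 → 0 — eliminated
Only n2 inverted output reproduces the observed 1.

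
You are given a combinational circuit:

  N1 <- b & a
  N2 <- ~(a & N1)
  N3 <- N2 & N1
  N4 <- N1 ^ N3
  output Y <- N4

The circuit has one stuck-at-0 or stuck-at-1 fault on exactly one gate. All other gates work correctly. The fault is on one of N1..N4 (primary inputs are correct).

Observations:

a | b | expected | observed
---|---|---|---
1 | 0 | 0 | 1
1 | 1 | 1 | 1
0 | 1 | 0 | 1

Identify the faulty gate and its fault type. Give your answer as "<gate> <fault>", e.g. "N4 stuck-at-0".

Fault-free values for test 1 (a=1, b=0): N1=0, N2=1, N3=0, N4=0, giving Y=0. Observed 1.
Test 1: faults giving observed 1 are {N1 stuck-at-1, N3 stuck-at-1, N4 stuck-at-1}.
Test 2 (a=1, b=1): fault-free N1=1, N2=0, N3=0, N4=1 → 1; observed 1. Eliminates N3 stuck-at-1.
Test 3 (a=0, b=1): fault-free N1=0, N2=1, N3=0, N4=0 → 0; observed 1. Eliminates N1 stuck-at-1.
Only N4 stuck-at-1 is consistent with every test.

N4 stuck-at-1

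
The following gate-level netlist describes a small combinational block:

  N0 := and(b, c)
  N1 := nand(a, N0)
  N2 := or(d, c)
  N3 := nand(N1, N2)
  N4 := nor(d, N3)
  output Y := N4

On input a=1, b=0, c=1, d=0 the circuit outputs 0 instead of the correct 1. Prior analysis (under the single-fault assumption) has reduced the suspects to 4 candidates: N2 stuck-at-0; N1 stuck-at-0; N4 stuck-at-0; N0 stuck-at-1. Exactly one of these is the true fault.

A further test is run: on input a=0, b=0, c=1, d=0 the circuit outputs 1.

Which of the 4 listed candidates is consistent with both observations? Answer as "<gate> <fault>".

Evaluate each candidate on input a=0, b=0, c=1, d=0:
  N2 stuck-at-0: N0=0, N1=1, N2=0 [stuck-at-0], N3=1, N4=0 → 0 — eliminated
  N1 stuck-at-0: N0=0, N1=0 [stuck-at-0], N2=1, N3=1, N4=0 → 0 — eliminated
  N4 stuck-at-0: N0=0, N1=1, N2=1, N3=0, N4=0 [stuck-at-0] → 0 — eliminated
  N0 stuck-at-1: N0=1 [stuck-at-1], N1=1, N2=1, N3=0, N4=1 → 1 — matches
Only N0 stuck-at-1 reproduces the observed 1.

N0 stuck-at-1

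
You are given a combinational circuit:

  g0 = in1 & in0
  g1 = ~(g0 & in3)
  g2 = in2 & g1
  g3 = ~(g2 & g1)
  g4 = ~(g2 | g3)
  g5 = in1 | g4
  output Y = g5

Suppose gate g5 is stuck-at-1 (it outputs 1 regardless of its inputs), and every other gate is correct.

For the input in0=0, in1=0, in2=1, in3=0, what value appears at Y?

1

Propagate with g5 forced: g0=0, g1=1, g2=1, g3=0, g4=0, g5=1 [stuck-at-1].
So Y = 1. (Without the fault it would be 0.)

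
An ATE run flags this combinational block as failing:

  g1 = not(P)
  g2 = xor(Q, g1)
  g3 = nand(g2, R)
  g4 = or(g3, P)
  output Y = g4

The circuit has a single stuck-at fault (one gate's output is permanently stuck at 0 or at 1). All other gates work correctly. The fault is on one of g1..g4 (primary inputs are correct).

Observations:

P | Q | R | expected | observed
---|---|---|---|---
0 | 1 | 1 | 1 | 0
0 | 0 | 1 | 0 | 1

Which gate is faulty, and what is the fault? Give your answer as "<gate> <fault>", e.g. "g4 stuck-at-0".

Fault-free values for test 1 (P=0, Q=1, R=1): g1=1, g2=0, g3=1, g4=1, giving Y=1. Observed 0.
Test 1: faults giving observed 0 are {g1 stuck-at-0, g2 stuck-at-1, g3 stuck-at-0, g4 stuck-at-0}.
Test 2 (P=0, Q=0, R=1): fault-free g1=1, g2=1, g3=0, g4=0 → 0; observed 1. Eliminates g2 stuck-at-1, g3 stuck-at-0, g4 stuck-at-0.
Only g1 stuck-at-0 is consistent with every test.

g1 stuck-at-0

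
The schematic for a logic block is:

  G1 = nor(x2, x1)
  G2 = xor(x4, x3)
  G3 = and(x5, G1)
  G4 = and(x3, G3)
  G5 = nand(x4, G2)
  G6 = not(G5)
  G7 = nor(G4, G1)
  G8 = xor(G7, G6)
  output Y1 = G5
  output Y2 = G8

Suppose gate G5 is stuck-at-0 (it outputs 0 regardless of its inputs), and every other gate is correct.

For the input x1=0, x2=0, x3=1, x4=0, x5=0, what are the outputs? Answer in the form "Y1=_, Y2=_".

Y1=0, Y2=1

Propagate with G5 forced: G1=1, G2=1, G3=0, G4=0, G5=0 [stuck-at-0], G6=1, G7=0, G8=1.
So the outputs are Y1=0, Y2=1. (Without the fault they would be Y1=1, Y2=0.)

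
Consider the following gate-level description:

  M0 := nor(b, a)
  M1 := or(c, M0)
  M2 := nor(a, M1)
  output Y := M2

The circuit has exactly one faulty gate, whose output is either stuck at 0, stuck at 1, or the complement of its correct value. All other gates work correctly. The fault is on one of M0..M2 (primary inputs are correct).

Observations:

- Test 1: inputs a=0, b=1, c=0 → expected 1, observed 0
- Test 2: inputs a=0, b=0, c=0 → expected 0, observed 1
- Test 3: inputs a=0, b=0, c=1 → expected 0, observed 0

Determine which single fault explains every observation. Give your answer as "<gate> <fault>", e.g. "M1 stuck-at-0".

M0 inverted output

Fault-free values for test 1 (a=0, b=1, c=0): M0=0, M1=0, M2=1, giving Y=1. Observed 0.
Test 1: faults giving observed 0 are {M0 stuck-at-1, M0 inverted output, M1 stuck-at-1, M1 inverted output, M2 stuck-at-0, M2 inverted output}.
Test 2 (a=0, b=0, c=0): fault-free M0=1, M1=1, M2=0 → 0; observed 1. Eliminates M0 stuck-at-1, M1 stuck-at-1, M2 stuck-at-0.
Test 3 (a=0, b=0, c=1): fault-free M0=1, M1=1, M2=0 → 0; observed 0. Eliminates M1 inverted output, M2 inverted output.
Only M0 inverted output is consistent with every test.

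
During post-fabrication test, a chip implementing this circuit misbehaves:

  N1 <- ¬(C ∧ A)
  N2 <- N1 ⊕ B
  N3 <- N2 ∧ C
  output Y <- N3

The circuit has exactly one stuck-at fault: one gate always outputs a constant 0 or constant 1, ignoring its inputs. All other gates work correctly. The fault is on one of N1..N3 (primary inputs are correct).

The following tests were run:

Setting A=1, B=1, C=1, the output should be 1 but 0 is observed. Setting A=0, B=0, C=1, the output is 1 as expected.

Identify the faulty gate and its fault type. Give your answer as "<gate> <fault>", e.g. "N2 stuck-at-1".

N1 stuck-at-1

Fault-free values for test 1 (A=1, B=1, C=1): N1=0, N2=1, N3=1, giving Y=1. Observed 0.
Test 1: faults giving observed 0 are {N1 stuck-at-1, N2 stuck-at-0, N3 stuck-at-0}.
Test 2 (A=0, B=0, C=1): fault-free N1=1, N2=1, N3=1 → 1; observed 1. Eliminates N2 stuck-at-0, N3 stuck-at-0.
Only N1 stuck-at-1 is consistent with every test.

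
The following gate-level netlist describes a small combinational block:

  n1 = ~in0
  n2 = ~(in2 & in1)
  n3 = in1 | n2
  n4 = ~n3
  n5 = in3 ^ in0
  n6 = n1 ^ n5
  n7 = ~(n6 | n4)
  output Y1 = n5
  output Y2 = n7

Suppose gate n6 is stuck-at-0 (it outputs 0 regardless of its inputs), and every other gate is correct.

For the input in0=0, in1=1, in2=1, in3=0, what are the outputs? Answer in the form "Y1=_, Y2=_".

Propagate with n6 forced: n1=1, n2=0, n3=1, n4=0, n5=0, n6=0 [stuck-at-0], n7=1.
So the outputs are Y1=0, Y2=1. (Without the fault they would be Y1=0, Y2=0.)

Y1=0, Y2=1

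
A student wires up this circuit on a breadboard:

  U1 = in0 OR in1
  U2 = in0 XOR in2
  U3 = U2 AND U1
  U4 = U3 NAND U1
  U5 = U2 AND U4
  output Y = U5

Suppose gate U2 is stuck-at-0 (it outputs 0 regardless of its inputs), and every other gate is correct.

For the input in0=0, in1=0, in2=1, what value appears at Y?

0

Propagate with U2 forced: U1=0, U2=0 [stuck-at-0], U3=0, U4=1, U5=0.
So Y = 0. (Without the fault it would be 1.)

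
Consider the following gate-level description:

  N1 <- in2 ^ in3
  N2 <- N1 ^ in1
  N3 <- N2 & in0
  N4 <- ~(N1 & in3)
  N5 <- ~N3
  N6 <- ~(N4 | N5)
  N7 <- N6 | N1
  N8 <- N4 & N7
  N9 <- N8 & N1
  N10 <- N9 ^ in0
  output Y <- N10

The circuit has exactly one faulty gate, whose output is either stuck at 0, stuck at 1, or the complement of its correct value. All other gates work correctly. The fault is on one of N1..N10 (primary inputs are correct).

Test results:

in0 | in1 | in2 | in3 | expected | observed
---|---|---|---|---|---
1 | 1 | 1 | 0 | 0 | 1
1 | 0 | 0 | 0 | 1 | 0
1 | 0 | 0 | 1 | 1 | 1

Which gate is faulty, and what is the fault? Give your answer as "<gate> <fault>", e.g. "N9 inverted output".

N1 inverted output

Fault-free values for test 1 (in0=1, in1=1, in2=1, in3=0): N1=1, N2=0, N3=0, N4=1, N5=1, N6=0, N7=1, N8=1, N9=1, N10=0, giving Y=0. Observed 1.
Test 1: faults giving observed 1 are {N1 stuck-at-0, N1 inverted output, N4 stuck-at-0, N4 inverted output, N7 stuck-at-0, N7 inverted output, N8 stuck-at-0, N8 inverted output, N9 stuck-at-0, N9 inverted output, N10 stuck-at-1, N10 inverted output}.
Test 2 (in0=1, in1=0, in2=0, in3=0): fault-free N1=0, N2=0, N3=0, N4=1, N5=1, N6=0, N7=0, N8=0, N9=0, N10=1 → 1; observed 0. Eliminates N1 stuck-at-0, N4 stuck-at-0, N4 inverted output, N7 stuck-at-0, N7 inverted output, N8 stuck-at-0, N8 inverted output, N9 stuck-at-0, N10 stuck-at-1.
Test 3 (in0=1, in1=0, in2=0, in3=1): fault-free N1=1, N2=1, N3=1, N4=0, N5=0, N6=1, N7=1, N8=0, N9=0, N10=1 → 1; observed 1. Eliminates N9 inverted output, N10 inverted output.
Only N1 inverted output is consistent with every test.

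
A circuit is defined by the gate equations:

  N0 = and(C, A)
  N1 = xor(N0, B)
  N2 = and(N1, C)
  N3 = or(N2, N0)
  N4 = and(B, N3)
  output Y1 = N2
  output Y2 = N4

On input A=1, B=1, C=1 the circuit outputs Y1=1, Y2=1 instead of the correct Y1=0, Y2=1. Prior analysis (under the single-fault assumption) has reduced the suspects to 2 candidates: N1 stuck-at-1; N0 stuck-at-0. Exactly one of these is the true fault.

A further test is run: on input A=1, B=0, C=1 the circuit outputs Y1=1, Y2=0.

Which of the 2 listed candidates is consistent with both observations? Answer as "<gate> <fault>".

Evaluate each candidate on input A=1, B=0, C=1:
  N1 stuck-at-1: N0=1, N1=1 [stuck-at-1], N2=1, N3=1, N4=0 → Y1=1, Y2=0 — matches
  N0 stuck-at-0: N0=0 [stuck-at-0], N1=0, N2=0, N3=0, N4=0 → Y1=0, Y2=0 — eliminated
Only N1 stuck-at-1 reproduces the observed Y1=1, Y2=0.

N1 stuck-at-1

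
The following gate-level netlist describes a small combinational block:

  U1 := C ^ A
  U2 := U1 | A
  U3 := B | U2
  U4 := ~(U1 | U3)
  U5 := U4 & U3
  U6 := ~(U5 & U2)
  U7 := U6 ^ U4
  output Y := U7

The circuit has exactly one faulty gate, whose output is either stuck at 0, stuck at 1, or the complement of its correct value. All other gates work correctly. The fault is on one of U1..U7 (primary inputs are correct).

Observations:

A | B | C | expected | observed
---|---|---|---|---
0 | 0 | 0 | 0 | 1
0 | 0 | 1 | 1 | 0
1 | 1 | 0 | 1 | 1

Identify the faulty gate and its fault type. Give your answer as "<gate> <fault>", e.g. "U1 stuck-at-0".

U1 inverted output

Fault-free values for test 1 (A=0, B=0, C=0): U1=0, U2=0, U3=0, U4=1, U5=0, U6=1, U7=0, giving Y=0. Observed 1.
Test 1: faults giving observed 1 are {U1 stuck-at-1, U1 inverted output, U2 stuck-at-1, U2 inverted output, U3 stuck-at-1, U3 inverted output, U4 stuck-at-0, U4 inverted output, U6 stuck-at-0, U6 inverted output, U7 stuck-at-1, U7 inverted output}.
Test 2 (A=0, B=0, C=1): fault-free U1=1, U2=1, U3=1, U4=0, U5=0, U6=1, U7=1 → 1; observed 0. Eliminates U1 stuck-at-1, U2 stuck-at-1, U2 inverted output, U3 stuck-at-1, U3 inverted output, U4 stuck-at-0, U4 inverted output, U7 stuck-at-1.
Test 3 (A=1, B=1, C=0): fault-free U1=1, U2=1, U3=1, U4=0, U5=0, U6=1, U7=1 → 1; observed 1. Eliminates U6 stuck-at-0, U6 inverted output, U7 inverted output.
Only U1 inverted output is consistent with every test.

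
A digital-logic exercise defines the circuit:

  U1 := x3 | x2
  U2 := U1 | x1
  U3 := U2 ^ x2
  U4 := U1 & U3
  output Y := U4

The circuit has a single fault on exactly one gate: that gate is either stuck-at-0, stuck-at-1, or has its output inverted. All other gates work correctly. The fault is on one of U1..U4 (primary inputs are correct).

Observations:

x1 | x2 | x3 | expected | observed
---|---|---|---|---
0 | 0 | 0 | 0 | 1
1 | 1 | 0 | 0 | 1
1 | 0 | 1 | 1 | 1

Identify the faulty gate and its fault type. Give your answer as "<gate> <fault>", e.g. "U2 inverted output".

U4 stuck-at-1

Fault-free values for test 1 (x1=0, x2=0, x3=0): U1=0, U2=0, U3=0, U4=0, giving Y=0. Observed 1.
Test 1: faults giving observed 1 are {U1 stuck-at-1, U1 inverted output, U4 stuck-at-1, U4 inverted output}.
Test 2 (x1=1, x2=1, x3=0): fault-free U1=1, U2=1, U3=0, U4=0 → 0; observed 1. Eliminates U1 stuck-at-1, U1 inverted output.
Test 3 (x1=1, x2=0, x3=1): fault-free U1=1, U2=1, U3=1, U4=1 → 1; observed 1. Eliminates U4 inverted output.
Only U4 stuck-at-1 is consistent with every test.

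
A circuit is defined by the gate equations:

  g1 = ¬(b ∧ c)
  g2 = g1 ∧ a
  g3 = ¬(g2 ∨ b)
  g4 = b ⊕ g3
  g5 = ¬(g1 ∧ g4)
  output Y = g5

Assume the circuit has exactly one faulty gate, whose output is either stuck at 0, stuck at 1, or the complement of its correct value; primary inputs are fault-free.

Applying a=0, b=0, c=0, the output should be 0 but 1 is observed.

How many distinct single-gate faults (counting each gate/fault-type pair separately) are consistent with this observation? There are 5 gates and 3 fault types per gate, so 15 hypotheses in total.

10

Fault-free: g1=1, g2=0, g3=1, g4=1, g5=0 → 0. Observed 1.
  g1: stuck-at-0, inverted output ✓; others ✗
  g2: stuck-at-1, inverted output ✓; others ✗
  g3: stuck-at-0, inverted output ✓; others ✗
  g4: stuck-at-0, inverted output ✓; others ✗
  g5: stuck-at-1, inverted output ✓; others ✗
Consistent faults: {g1 stuck-at-0, g1 inverted output, g2 stuck-at-1, g2 inverted output, g3 stuck-at-0, g3 inverted output, g4 stuck-at-0, g4 inverted output, g5 stuck-at-1, g5 inverted output} — 10 in all.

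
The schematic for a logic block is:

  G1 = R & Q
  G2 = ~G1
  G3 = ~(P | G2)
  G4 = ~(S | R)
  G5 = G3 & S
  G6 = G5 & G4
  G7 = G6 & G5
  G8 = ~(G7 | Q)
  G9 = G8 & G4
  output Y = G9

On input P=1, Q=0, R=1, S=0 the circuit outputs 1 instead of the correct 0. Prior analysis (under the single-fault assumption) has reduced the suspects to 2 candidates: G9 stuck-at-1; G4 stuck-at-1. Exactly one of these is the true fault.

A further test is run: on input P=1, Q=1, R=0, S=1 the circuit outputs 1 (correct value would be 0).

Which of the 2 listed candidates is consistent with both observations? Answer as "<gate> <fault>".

G9 stuck-at-1

Evaluate each candidate on input P=1, Q=1, R=0, S=1:
  G9 stuck-at-1: G1=0, G2=1, G3=0, G4=0, G5=0, G6=0, G7=0, G8=0, G9=1 [stuck-at-1] → 1 — matches
  G4 stuck-at-1: G1=0, G2=1, G3=0, G4=1 [stuck-at-1], G5=0, G6=0, G7=0, G8=0, G9=0 → 0 — eliminated
Only G9 stuck-at-1 reproduces the observed 1.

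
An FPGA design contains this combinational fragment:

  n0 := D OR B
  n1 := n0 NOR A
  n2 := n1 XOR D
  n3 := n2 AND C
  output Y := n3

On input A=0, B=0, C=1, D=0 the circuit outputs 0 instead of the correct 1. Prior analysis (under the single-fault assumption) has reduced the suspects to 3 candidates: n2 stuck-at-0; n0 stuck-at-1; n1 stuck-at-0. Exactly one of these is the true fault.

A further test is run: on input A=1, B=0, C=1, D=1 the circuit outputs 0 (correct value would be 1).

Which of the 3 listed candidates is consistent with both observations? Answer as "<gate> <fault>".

n2 stuck-at-0

Evaluate each candidate on input A=1, B=0, C=1, D=1:
  n2 stuck-at-0: n0=1, n1=0, n2=0 [stuck-at-0], n3=0 → 0 — matches
  n0 stuck-at-1: n0=1 [stuck-at-1], n1=0, n2=1, n3=1 → 1 — eliminated
  n1 stuck-at-0: n0=1, n1=0 [stuck-at-0], n2=1, n3=1 → 1 — eliminated
Only n2 stuck-at-0 reproduces the observed 0.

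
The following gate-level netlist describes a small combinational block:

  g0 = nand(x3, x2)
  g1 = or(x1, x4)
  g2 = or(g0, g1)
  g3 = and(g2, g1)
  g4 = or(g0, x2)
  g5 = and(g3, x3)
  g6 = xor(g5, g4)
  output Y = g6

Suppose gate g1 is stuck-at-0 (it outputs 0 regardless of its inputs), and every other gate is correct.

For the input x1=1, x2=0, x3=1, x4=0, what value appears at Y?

1

Propagate with g1 forced: g0=1, g1=0 [stuck-at-0], g2=1, g3=0, g4=1, g5=0, g6=1.
So Y = 1. (Without the fault it would be 0.)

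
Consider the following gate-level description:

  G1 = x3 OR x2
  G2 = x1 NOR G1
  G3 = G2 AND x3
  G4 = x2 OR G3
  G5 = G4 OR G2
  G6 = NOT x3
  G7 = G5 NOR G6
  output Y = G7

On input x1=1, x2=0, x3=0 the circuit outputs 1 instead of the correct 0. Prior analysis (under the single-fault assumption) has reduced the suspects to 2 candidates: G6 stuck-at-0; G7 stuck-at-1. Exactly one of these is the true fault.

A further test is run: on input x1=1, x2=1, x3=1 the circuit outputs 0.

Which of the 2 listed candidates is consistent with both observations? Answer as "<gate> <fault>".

G6 stuck-at-0

Evaluate each candidate on input x1=1, x2=1, x3=1:
  G6 stuck-at-0: G1=1, G2=0, G3=0, G4=1, G5=1, G6=0 [stuck-at-0], G7=0 → 0 — matches
  G7 stuck-at-1: G1=1, G2=0, G3=0, G4=1, G5=1, G6=0, G7=1 [stuck-at-1] → 1 — eliminated
Only G6 stuck-at-0 reproduces the observed 0.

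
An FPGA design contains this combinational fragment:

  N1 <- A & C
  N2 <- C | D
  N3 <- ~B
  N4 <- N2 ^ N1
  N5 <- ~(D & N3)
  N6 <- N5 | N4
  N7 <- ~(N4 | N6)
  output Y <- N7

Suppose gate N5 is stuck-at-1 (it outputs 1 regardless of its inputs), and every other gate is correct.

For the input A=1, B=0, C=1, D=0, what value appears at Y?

Propagate with N5 forced: N1=1, N2=1, N3=1, N4=0, N5=1 [stuck-at-1], N6=1, N7=0.
So Y = 0. (Same as the fault-free value — the fault is masked on this input.)

0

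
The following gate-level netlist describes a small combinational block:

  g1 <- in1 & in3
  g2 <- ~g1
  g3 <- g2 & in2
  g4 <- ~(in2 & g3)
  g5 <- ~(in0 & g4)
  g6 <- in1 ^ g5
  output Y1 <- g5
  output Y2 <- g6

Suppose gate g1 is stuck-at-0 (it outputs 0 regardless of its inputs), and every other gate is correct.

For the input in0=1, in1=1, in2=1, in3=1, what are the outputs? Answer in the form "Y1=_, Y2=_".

Propagate with g1 forced: g1=0 [stuck-at-0], g2=1, g3=1, g4=0, g5=1, g6=0.
So the outputs are Y1=1, Y2=0. (Without the fault they would be Y1=0, Y2=1.)

Y1=1, Y2=0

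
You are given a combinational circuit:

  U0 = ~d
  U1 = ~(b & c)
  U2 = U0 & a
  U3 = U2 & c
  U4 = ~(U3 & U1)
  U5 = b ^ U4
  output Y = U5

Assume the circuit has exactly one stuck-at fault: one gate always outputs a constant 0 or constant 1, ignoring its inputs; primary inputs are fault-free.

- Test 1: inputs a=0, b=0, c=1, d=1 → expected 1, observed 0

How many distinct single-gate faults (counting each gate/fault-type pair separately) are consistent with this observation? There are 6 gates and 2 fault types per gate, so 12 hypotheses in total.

Fault-free: U0=0, U1=1, U2=0, U3=0, U4=1, U5=1 → 1. Observed 0.
  U0 stuck-at-0: output 1 ✗
  U0 stuck-at-1: output 1 ✗
  U1 stuck-at-0: output 1 ✗
  U1 stuck-at-1: output 1 ✗
  U2 stuck-at-0: output 1 ✗
  U2 stuck-at-1: output 0 ✓
  U3 stuck-at-0: output 1 ✗
  U3 stuck-at-1: output 0 ✓
  U4 stuck-at-0: output 0 ✓
  U4 stuck-at-1: output 1 ✗
  U5 stuck-at-0: output 0 ✓
  U5 stuck-at-1: output 1 ✗
Consistent faults: {U2 stuck-at-1, U3 stuck-at-1, U4 stuck-at-0, U5 stuck-at-0} — 4 in all.

4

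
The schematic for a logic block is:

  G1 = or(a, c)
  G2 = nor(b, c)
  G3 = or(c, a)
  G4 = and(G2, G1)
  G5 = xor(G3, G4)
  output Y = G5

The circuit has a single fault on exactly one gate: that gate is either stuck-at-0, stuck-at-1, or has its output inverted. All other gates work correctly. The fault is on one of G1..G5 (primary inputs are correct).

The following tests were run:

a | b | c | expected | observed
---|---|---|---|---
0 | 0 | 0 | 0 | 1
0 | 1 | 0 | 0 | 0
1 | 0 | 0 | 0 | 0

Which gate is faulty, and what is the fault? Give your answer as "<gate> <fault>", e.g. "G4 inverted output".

G1 stuck-at-1

Fault-free values for test 1 (a=0, b=0, c=0): G1=0, G2=1, G3=0, G4=0, G5=0, giving Y=0. Observed 1.
Test 1: faults giving observed 1 are {G1 stuck-at-1, G1 inverted output, G3 stuck-at-1, G3 inverted output, G4 stuck-at-1, G4 inverted output, G5 stuck-at-1, G5 inverted output}.
Test 2 (a=0, b=1, c=0): fault-free G1=0, G2=0, G3=0, G4=0, G5=0 → 0; observed 0. Eliminates G3 stuck-at-1, G3 inverted output, G4 stuck-at-1, G4 inverted output, G5 stuck-at-1, G5 inverted output.
Test 3 (a=1, b=0, c=0): fault-free G1=1, G2=1, G3=1, G4=1, G5=0 → 0; observed 0. Eliminates G1 inverted output.
Only G1 stuck-at-1 is consistent with every test.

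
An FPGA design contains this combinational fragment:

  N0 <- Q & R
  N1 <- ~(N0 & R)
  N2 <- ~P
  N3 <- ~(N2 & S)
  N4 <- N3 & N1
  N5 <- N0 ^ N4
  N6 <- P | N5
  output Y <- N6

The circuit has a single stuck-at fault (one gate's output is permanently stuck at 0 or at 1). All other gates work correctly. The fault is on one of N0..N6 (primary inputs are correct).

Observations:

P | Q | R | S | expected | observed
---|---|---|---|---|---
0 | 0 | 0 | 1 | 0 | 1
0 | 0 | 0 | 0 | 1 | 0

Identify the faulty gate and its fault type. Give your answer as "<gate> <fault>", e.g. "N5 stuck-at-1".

N0 stuck-at-1

Fault-free values for test 1 (P=0, Q=0, R=0, S=1): N0=0, N1=1, N2=1, N3=0, N4=0, N5=0, N6=0, giving Y=0. Observed 1.
Test 1: faults giving observed 1 are {N0 stuck-at-1, N2 stuck-at-0, N3 stuck-at-1, N4 stuck-at-1, N5 stuck-at-1, N6 stuck-at-1}.
Test 2 (P=0, Q=0, R=0, S=0): fault-free N0=0, N1=1, N2=1, N3=1, N4=1, N5=1, N6=1 → 1; observed 0. Eliminates N2 stuck-at-0, N3 stuck-at-1, N4 stuck-at-1, N5 stuck-at-1, N6 stuck-at-1.
Only N0 stuck-at-1 is consistent with every test.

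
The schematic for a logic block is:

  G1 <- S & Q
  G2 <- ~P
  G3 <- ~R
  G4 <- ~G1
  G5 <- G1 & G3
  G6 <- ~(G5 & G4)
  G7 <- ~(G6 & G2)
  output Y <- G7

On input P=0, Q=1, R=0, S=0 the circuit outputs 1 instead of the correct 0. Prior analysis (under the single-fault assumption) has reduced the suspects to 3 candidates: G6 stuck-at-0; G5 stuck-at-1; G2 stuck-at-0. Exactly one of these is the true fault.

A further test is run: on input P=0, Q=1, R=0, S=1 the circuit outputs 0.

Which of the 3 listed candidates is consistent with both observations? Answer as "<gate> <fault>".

Evaluate each candidate on input P=0, Q=1, R=0, S=1:
  G6 stuck-at-0: G1=1, G2=1, G3=1, G4=0, G5=1, G6=0 [stuck-at-0], G7=1 → 1 — eliminated
  G5 stuck-at-1: G1=1, G2=1, G3=1, G4=0, G5=1 [stuck-at-1], G6=1, G7=0 → 0 — matches
  G2 stuck-at-0: G1=1, G2=0 [stuck-at-0], G3=1, G4=0, G5=1, G6=1, G7=1 → 1 — eliminated
Only G5 stuck-at-1 reproduces the observed 0.

G5 stuck-at-1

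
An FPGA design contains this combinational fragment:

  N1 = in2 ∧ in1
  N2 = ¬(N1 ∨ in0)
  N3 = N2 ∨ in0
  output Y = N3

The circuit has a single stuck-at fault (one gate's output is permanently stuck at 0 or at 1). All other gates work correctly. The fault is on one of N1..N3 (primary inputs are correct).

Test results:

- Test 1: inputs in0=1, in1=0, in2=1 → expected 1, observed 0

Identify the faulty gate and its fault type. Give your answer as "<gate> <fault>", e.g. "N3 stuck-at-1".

Fault-free values for test 1 (in0=1, in1=0, in2=1): N1=0, N2=0, N3=1, giving Y=1. Observed 0.
Test 1: faults giving observed 0 are {N3 stuck-at-0}.
Only N3 stuck-at-0 is consistent with every test.

N3 stuck-at-0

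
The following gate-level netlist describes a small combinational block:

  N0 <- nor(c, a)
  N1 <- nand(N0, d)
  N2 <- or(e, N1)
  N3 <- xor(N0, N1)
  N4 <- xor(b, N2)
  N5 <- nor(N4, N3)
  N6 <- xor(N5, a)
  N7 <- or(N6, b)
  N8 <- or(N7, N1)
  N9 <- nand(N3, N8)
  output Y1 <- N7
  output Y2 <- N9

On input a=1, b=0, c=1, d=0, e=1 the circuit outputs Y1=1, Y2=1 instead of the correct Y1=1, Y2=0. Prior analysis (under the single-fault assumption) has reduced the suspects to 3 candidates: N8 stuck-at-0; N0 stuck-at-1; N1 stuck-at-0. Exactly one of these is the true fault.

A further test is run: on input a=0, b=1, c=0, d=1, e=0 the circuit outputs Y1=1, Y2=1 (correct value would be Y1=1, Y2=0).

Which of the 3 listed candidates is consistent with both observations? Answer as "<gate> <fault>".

Evaluate each candidate on input a=0, b=1, c=0, d=1, e=0:
  N8 stuck-at-0: N0=1, N1=0, N2=0, N3=1, N4=1, N5=0, N6=0, N7=1, N8=0 [stuck-at-0], N9=1 → Y1=1, Y2=1 — matches
  N0 stuck-at-1: N0=1 [stuck-at-1], N1=0, N2=0, N3=1, N4=1, N5=0, N6=0, N7=1, N8=1, N9=0 → Y1=1, Y2=0 — eliminated
  N1 stuck-at-0: N0=1, N1=0 [stuck-at-0], N2=0, N3=1, N4=1, N5=0, N6=0, N7=1, N8=1, N9=0 → Y1=1, Y2=0 — eliminated
Only N8 stuck-at-0 reproduces the observed Y1=1, Y2=1.

N8 stuck-at-0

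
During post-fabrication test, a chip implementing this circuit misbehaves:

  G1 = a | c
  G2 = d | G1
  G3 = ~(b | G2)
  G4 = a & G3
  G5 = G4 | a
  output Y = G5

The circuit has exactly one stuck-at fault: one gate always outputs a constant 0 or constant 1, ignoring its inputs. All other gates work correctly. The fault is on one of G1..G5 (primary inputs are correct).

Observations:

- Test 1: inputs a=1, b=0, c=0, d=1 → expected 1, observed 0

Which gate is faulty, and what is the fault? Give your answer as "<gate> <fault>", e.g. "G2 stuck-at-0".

G5 stuck-at-0

Fault-free values for test 1 (a=1, b=0, c=0, d=1): G1=1, G2=1, G3=0, G4=0, G5=1, giving Y=1. Observed 0.
Test 1: faults giving observed 0 are {G5 stuck-at-0}.
Only G5 stuck-at-0 is consistent with every test.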